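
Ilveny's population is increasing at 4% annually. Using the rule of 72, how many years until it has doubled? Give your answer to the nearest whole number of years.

approximately 18 years

Doubling time ≈ 72 / 4 = 18.00 years.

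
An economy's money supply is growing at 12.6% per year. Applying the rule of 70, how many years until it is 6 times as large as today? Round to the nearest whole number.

Doubling time ≈ 70/12.6 = 5.56 years.
6× is log₂ 6 ≈ 2.58 doublings, so ≈ 2.58 × 5.56 = 14 years.

approximately 14 years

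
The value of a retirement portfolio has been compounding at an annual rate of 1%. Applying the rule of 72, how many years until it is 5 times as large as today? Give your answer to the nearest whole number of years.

Doubling time ≈ 72/1 = 72.00 years.
Reaching 5× takes log₂(5) ≈ 2.32 doublings.
2.32 × 72.00 ≈ 167 years.

≈ 167 years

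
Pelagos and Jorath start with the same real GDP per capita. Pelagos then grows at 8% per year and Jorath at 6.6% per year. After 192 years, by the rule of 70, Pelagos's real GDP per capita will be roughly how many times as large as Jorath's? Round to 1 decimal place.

around 14.3 times

Rate gap = 8% − 6.6% = 1.4 points.
The ratio doubles every 70/1.4 ≈ 50.00 years.
192/50.00 ≈ 3.84 doublings → ratio ≈ 2^3.84 ≈ 14.3.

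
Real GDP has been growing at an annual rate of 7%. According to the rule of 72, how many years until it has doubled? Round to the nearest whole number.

about 10 years

At 7%, doubling takes about 72/7 = 10.29 years.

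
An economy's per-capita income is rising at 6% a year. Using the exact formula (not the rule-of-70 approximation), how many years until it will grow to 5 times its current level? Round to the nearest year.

t = ln(5) / ln(1 + 0.06) = 1.6094 / 0.058269 ≈ 27.62.
≈ 28 years.

28 years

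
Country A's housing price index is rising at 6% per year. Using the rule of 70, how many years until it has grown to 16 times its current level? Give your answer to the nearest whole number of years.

≈ 47 years

Doubling time ≈ 70/6 = 11.67 years.
16× is 4 doublings, so 4 × 11.67 ≈ 47 years.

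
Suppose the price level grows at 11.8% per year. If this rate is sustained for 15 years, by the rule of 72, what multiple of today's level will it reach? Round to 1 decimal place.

Doubling time ≈ 72/11.8 = 6.10 years.
15 years / 6.10 ≈ 2.46 doublings → factor 2^2.46 ≈ 5.5.

approximately 5.5 times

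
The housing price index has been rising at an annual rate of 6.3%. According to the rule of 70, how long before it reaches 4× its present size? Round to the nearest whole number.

around 22 years

One doubling takes 70/6.3 = 11.11 years.
4 = 2^2, so 2 doublings → 22 years.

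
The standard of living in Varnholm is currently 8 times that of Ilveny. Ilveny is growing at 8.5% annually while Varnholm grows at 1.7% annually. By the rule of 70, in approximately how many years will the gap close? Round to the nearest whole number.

approximately 31 years

Ilveny gains on Varnholm at 8.5% − 1.7% = 6.8 points a year.
At that relative rate the gap halves every 70/6.8 ≈ 10.29 years.
An 8 times gap closes after 3 halvings: 3 × 10.29 ≈ 31 years.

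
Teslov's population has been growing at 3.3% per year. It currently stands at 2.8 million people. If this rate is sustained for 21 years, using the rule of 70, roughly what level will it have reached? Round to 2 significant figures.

approximately 5.6 million people

It doubles every 70/3.3 ≈ 21.21 years, so 21 years is 0.99 doublings.
2^0.99 ≈ 1.99; 2.8 × 1.99 ≈ 5.6 million people.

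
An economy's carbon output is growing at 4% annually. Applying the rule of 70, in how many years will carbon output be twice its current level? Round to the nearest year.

Doubling time ≈ 70 / 4 = 17.50 years.

18 years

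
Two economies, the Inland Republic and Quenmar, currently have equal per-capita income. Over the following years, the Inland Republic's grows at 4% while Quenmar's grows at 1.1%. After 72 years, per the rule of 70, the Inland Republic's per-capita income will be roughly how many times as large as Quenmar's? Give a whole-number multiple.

the Inland Republic pulls ahead at 2.9 pp per year, so the ratio doubles every 70/2.9 ≈ 24.14 years.
In 72 years that's 2.98 doublings: 2^2.98 ≈ 8.

≈ 8 times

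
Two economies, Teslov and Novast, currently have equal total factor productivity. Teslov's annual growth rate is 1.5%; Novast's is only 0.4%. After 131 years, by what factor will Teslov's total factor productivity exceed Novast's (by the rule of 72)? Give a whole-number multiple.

approximately 4 times

Only the 1.1-point difference matters.
72/1.1 ≈ 65.45 years per doubling of the ratio; 131 years gives 2.00 doublings, so ≈ 4×.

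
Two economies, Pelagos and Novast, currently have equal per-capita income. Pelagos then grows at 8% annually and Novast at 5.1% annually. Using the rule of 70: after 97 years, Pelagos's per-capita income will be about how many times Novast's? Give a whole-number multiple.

approximately 16 times

Pelagos pulls ahead at 2.9 pp per year, so the ratio doubles every 70/2.9 ≈ 24.14 years.
In 97 years that's 4.02 doublings: 2^4.02 ≈ 16.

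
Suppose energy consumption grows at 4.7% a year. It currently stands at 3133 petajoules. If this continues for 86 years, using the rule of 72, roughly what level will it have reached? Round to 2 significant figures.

It doubles every 72/4.7 ≈ 15.32 years, so 86 years is 5.61 doublings.
2^5.61 ≈ 48.84; 3133 × 48.84 ≈ 150000 petajoules.

approximately 150000 petajoules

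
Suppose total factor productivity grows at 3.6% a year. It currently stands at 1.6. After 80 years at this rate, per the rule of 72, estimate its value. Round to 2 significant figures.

approximately 26

It doubles every 72/3.6 ≈ 20.00 years, so 80 years is 4.00 doublings.
2^4.00 ≈ 16.00; 1.6 × 16.00 ≈ 26.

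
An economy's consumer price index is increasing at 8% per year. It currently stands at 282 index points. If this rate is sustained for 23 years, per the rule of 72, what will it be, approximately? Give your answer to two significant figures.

Doubling time ≈ 72/8 = 9.00 years.
23 years is 23/9.00 ≈ 2.56 doublings, a factor of 2^2.56 ≈ 5.90.
282 × 5.90 ≈ 1700 index points.

roughly 1700 index points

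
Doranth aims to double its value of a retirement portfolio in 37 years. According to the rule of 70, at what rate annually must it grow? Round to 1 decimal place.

70 / 37 ≈ 1.89, so about 1.9% annually.

≈ 1.9%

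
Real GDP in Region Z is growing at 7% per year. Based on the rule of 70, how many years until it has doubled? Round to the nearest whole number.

Doubling time ≈ 70 / 7 = 10.00 years.

about 10 years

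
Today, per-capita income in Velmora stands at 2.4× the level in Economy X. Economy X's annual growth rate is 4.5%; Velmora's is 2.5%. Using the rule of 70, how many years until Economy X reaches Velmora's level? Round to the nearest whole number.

around 44 years

The growth-rate gap is 4.5% − 2.5% = 2 percentage points.
So the ratio between them halves every 70/2 ≈ 35.00 years.
A 2.4× gap takes log₂(2.4) ≈ 1.26 halvings to close: 1.26 × 35.00 ≈ 44 years.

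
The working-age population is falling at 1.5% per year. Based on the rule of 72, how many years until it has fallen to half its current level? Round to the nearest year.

Falling at 1.5%, it halves about every 72/1.5 = 48.00 years.

48 years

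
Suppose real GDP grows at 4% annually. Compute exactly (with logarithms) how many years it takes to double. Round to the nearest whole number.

18 years

t = ln(2) / ln(1 + 0.04) = 0.6931 / 0.039221 ≈ 17.67.
≈ 18 years.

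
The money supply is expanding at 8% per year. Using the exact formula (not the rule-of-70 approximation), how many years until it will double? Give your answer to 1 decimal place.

t = ln(2) / ln(1 + 0.08) = 0.6931 / 0.076961 ≈ 9.01.

9.0 years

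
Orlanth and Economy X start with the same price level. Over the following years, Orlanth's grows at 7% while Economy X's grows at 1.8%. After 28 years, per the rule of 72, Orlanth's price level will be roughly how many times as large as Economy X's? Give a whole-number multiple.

approximately 4 times

Orlanth pulls ahead at 5.2 pp per year, so the ratio doubles every 72/5.2 ≈ 13.85 years.
In 28 years that's 2.02 doublings: 2^2.02 ≈ 4.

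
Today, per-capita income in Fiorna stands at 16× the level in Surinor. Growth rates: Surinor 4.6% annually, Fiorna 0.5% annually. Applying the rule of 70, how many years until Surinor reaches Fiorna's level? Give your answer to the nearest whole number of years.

The growth-rate gap is 4.6% − 0.5% = 4.1 percentage points.
So the ratio between them halves every 70/4.1 ≈ 17.07 years.
A 16× gap closes after 4 halvings: 4 × 17.07 ≈ 68 years.

approximately 68 years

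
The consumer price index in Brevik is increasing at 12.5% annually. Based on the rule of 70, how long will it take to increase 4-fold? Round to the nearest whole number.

approximately 11 years

At 12.5% it doubles every 70/12.5 ≈ 5.60 years.
Getting to 4× needs 2 doublings: 2 × 5.60 ≈ 11 years.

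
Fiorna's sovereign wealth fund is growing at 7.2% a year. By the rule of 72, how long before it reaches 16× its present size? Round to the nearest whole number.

40 years

One doubling takes 72/7.2 = 10.00 years.
16 = 2^4, so 4 doublings → 40 years.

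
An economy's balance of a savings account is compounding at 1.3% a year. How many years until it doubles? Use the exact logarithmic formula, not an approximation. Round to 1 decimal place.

t = ln(2) / ln(1 + 0.013) = 0.6931 / 0.012916 ≈ 53.66.

53.7 years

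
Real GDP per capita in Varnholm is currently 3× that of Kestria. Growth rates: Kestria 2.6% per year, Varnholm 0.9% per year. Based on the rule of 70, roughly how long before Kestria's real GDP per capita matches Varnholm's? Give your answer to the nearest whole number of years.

around 65 years

Kestria gains on Varnholm at 2.6% − 0.9% = 1.7 points a year.
At that relative rate the gap halves every 70/1.7 ≈ 41.18 years.
A 3× gap takes log₂(3) ≈ 1.58 halvings to close: 1.58 × 41.18 ≈ 65 years.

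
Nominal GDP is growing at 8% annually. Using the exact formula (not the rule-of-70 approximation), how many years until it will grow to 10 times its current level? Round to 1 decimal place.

29.9 years

t = ln(10) / ln(1 + 0.08) = 2.3026 / 0.076961 ≈ 29.92.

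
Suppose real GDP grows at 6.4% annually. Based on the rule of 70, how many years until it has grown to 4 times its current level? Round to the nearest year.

around 22 years

At 6.4% it doubles every 70/6.4 ≈ 10.94 years.
Getting to 4× needs 2 doublings: 2 × 10.94 ≈ 22 years.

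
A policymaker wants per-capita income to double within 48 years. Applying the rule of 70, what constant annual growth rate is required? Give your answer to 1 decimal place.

roughly 1.5%

70 / 48 ≈ 1.46, so about 1.5% a year.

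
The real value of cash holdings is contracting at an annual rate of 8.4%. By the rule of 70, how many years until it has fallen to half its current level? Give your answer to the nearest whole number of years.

The rule works in reverse for decay: 70/8.4 ≈ 8.33 years to halve.

8 years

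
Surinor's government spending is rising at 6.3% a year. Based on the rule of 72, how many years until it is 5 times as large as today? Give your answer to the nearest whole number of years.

Doubling time ≈ 72/6.3 = 11.43 years.
5× is log₂ 5 ≈ 2.32 doublings, so ≈ 2.32 × 11.43 = 27 years.

27 years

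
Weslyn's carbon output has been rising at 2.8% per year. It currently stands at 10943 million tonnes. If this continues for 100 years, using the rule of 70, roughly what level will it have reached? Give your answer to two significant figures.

≈ 180000 million tonnes

Doubling time ≈ 70/2.8 = 25.00 years.
100 years is 100/25.00 ≈ 4.00 doublings, a factor of 2^4.00 ≈ 16.00.
10943 × 16.00 ≈ 180000 million tonnes.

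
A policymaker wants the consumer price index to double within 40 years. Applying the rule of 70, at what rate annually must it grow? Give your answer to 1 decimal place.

about 1.8%

70 / 40 ≈ 1.75, so about 1.8% annually.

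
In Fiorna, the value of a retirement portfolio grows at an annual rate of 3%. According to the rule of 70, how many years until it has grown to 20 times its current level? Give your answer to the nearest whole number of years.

approximately 101 years

Doubling time ≈ 70/3 = 23.33 years.
Reaching 20× takes log₂(20) ≈ 4.32 doublings.
4.32 × 23.33 ≈ 101 years.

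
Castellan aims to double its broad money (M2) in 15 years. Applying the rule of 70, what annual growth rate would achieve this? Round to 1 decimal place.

70 / 15 ≈ 4.67, so about 4.7% annually.

4.7% annually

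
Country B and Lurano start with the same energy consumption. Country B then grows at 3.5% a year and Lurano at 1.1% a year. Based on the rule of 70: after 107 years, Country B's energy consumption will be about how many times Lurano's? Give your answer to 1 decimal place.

12.7 times

Rate gap = 3.5% − 1.1% = 2.4 points.
The ratio doubles every 70/2.4 ≈ 29.17 years.
107/29.17 ≈ 3.67 doublings → ratio ≈ 2^3.67 ≈ 12.7.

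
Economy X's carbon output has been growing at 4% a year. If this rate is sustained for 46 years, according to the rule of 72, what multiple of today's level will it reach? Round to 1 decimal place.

Doubles every ≈ 18.00 years (72/4).
46 years is 2.56 doublings; 2^2.56 ≈ 5.9×.

5.9 times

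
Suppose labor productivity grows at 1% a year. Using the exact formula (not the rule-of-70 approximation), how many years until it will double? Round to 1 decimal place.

t = ln(2) / ln(1 + 0.01) = 0.6931 / 0.009950 ≈ 69.66.

69.7 years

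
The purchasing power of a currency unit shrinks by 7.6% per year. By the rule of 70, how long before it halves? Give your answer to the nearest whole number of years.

The rule works in reverse for decay: 70/7.6 ≈ 9.21 years to halve.

roughly 9 years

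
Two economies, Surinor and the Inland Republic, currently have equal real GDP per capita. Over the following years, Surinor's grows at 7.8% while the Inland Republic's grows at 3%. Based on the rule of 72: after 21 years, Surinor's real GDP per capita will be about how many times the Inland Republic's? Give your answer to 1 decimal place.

approximately 2.6 times

Rate gap = 7.8% − 3% = 4.8 points.
The ratio doubles every 72/4.8 ≈ 15.00 years.
21/15.00 ≈ 1.40 doublings → ratio ≈ 2^1.40 ≈ 2.6.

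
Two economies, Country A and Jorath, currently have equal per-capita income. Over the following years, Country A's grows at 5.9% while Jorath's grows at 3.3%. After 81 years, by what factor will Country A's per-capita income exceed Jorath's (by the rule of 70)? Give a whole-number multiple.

about 8 times

Country A pulls ahead at 2.6 pp per year, so the ratio doubles every 70/2.6 ≈ 26.92 years.
In 81 years that's 3.01 doublings: 2^3.01 ≈ 8.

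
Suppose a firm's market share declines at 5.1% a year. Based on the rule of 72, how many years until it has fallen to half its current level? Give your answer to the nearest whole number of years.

about 14 years

Halving time ≈ 72 / 5.1 = 14.12 → 14 years.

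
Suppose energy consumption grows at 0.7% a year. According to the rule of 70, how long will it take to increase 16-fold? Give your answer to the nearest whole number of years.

approximately 400 years

At 0.7% it doubles every 70/0.7 ≈ 100.00 years.
Getting to 16× needs 4 doublings: 4 × 100.00 ≈ 400 years.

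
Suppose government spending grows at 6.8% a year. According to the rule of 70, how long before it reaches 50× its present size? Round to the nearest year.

58 years

Doubling time ≈ 70/6.8 = 10.29 years.
Reaching 50× takes log₂(50) ≈ 5.64 doublings.
5.64 × 10.29 ≈ 58 years.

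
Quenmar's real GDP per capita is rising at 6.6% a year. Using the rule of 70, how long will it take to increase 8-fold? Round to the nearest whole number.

One doubling takes 70/6.6 = 10.61 years.
Getting to 8× needs 3 doublings: 3 × 10.61 ≈ 32 years.

about 32 years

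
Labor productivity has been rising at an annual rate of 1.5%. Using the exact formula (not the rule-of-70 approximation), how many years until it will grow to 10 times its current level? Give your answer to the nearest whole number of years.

t = ln(10) / ln(1 + 0.015) = 2.3026 / 0.014889 ≈ 154.65.
≈ 155 years.

155 years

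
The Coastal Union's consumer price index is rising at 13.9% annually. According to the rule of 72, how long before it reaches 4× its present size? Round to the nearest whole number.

Doubling time ≈ 72/13.9 = 5.18 years.
4× is 2 doublings, so 2 × 5.18 ≈ 10 years.

≈ 10 years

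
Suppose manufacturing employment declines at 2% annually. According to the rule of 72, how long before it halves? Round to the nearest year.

Falling at 2%, it halves about every 72/2 = 36.00 years.

≈ 36 years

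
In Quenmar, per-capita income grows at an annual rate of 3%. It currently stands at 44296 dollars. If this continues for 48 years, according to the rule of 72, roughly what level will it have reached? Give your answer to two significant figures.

It doubles every 72/3 ≈ 24.00 years, so 48 years is 2.00 doublings.
2^2.00 ≈ 4.00; 44296 × 4.00 ≈ 180000 dollars.

around 180000 dollars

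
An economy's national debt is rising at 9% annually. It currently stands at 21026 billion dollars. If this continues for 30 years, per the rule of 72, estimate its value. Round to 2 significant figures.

It doubles every 72/9 ≈ 8.00 years, so 30 years is 3.75 doublings.
2^3.75 ≈ 13.45; 21026 × 13.45 ≈ 280000 billion dollars.

280000 billion dollars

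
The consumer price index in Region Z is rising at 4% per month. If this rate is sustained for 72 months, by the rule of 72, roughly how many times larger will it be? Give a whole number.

about 16 times

Doubling time ≈ 72/4 = 18.00 months.
72/18.00 ≈ 4 doublings, so about 2^4 = 16×.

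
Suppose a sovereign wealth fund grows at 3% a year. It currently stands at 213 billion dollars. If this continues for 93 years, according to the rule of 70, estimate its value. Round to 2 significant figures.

roughly 3400 billion dollars

It doubles every 70/3 ≈ 23.33 years, so 93 years is 3.99 doublings.
2^3.99 ≈ 15.89; 213 × 15.89 ≈ 3400 billion dollars.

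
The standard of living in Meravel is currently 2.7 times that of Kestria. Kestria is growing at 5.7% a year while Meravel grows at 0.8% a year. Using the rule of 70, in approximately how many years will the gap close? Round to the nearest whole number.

around 20 years

The growth-rate gap is 5.7% − 0.8% = 4.9 percentage points.
So the ratio between them halves every 70/4.9 ≈ 14.29 years.
A 2.7 times gap takes log₂(2.7) ≈ 1.43 halvings to close: 1.43 × 14.29 ≈ 20 years.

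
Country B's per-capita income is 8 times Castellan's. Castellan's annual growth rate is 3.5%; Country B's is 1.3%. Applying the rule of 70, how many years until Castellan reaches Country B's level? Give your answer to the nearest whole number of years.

about 95 years

Castellan gains on Country B at 3.5% − 1.3% = 2.2 points a year.
At that relative rate the gap halves every 70/2.2 ≈ 31.82 years.
An 8 times gap closes after 3 halvings: 3 × 31.82 ≈ 95 years.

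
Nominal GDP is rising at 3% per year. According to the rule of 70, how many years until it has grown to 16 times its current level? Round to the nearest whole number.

At 3% it doubles every 70/3 ≈ 23.33 years.
16 = 2^4, so 4 doublings → 93 years.

93 years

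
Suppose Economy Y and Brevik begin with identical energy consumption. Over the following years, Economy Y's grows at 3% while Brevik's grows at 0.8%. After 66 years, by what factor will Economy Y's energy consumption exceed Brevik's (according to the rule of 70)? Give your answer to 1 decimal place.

Economy Y pulls ahead at 2.2 pp per year, so the ratio doubles every 70/2.2 ≈ 31.82 years.
In 66 years that's 2.07 doublings: 2^2.07 ≈ 4.2.

approximately 4.2 times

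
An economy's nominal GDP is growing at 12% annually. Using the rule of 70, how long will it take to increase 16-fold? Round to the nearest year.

One doubling takes 70/12 = 5.83 years.
Getting to 16× needs 4 doublings: 4 × 5.83 ≈ 23 years.

23 years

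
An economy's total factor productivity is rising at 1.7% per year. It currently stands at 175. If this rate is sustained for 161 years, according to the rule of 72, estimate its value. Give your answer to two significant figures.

2400

Doubling time ≈ 72/1.7 = 42.35 years.
161 years is 161/42.35 ≈ 3.80 doublings, a factor of 2^3.80 ≈ 13.93.
175 × 13.93 ≈ 2400.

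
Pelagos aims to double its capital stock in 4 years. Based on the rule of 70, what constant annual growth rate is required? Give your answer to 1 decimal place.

approximately 17.5% annually

70 / 4 ≈ 17.50, so about 17.5% annually.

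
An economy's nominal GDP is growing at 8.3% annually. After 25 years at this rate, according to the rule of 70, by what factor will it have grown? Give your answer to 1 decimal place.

roughly 7.8 times

Doubling time ≈ 70/8.3 = 8.43 years.
25 years / 8.43 ≈ 2.97 doublings → factor 2^2.97 ≈ 7.8.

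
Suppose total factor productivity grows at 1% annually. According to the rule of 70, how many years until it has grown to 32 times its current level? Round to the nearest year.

350 years

One doubling takes 70/1 = 70.00 years.
32× is 5 doublings, so 5 × 70.00 ≈ 350 years.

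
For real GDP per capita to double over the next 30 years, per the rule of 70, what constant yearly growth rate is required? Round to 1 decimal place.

about 2.3% per year

70 / 30 ≈ 2.33, so about 2.3% per year.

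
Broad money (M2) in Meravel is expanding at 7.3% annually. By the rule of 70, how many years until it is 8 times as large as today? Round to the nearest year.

Doubling time ≈ 70/7.3 = 9.59 years.
8 = 2^3, so 3 doublings → 29 years.

roughly 29 years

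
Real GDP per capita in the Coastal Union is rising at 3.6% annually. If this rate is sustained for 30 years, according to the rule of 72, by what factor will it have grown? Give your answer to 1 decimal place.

≈ 2.8 times

Doubles every ≈ 20.00 years (72/3.6).
30 years is 1.50 doublings; 2^1.50 ≈ 2.8×.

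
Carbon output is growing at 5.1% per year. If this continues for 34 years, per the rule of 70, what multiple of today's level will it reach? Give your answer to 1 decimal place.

approximately 5.6 times

Doubling time ≈ 70/5.1 = 13.73 years.
34 years / 13.73 ≈ 2.48 doublings → factor 2^2.48 ≈ 5.6.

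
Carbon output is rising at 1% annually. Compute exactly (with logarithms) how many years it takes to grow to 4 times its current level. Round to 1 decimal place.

t = ln(4) / ln(1 + 0.01) = 1.3863 / 0.009950 ≈ 139.33.

139.3 years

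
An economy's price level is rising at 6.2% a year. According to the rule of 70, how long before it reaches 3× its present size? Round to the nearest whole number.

approximately 18 years

Doubling time ≈ 70/6.2 = 11.29 years.
3× is log₂ 3 ≈ 1.58 doublings, so ≈ 1.58 × 11.29 = 18 years.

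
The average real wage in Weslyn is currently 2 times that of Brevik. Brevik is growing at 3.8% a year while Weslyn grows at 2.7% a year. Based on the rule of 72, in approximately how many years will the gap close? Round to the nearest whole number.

The growth-rate gap is 3.8% − 2.7% = 1.1 percentage points.
So the ratio between them halves every 72/1.1 ≈ 65.45 years.
A 2 times gap closes after 1 halving: 1 × 65.45 ≈ 65 years.

65 years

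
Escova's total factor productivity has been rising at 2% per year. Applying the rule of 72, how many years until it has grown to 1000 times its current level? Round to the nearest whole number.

approximately 359 years

At 2% it doubles every 72/2 ≈ 36.00 years.
Reaching 1000× takes log₂(1000) ≈ 9.97 doublings.
9.97 × 36.00 ≈ 359 years.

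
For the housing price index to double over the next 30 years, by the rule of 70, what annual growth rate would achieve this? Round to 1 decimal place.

about 2.3%

70 / 30 ≈ 2.33, so about 2.3% a year.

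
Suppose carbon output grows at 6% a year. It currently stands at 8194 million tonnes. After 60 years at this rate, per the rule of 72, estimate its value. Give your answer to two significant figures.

It doubles every 72/6 ≈ 12.00 years, so 60 years is 5.00 doublings.
2^5.00 ≈ 32.00; 8194 × 32.00 ≈ 260000 million tonnes.

approximately 260000 million tonnes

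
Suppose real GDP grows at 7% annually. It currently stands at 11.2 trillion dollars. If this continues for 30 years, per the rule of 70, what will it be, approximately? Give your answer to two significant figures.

It doubles every 70/7 ≈ 10.00 years, so 30 years is 3.00 doublings.
2^3.00 ≈ 8.00; 11.2 × 8.00 ≈ 90 trillion dollars.

about 90 trillion dollars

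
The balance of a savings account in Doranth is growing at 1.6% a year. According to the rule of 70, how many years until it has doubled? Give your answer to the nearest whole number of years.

approximately 44 years

At 1.6%, doubling takes about 70/1.6 = 43.75 years.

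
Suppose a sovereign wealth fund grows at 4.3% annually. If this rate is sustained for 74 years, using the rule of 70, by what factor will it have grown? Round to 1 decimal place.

Doubles every ≈ 16.28 years (70/4.3).
74 years is 4.55 doublings; 2^4.55 ≈ 23.4×.

about 23.4 times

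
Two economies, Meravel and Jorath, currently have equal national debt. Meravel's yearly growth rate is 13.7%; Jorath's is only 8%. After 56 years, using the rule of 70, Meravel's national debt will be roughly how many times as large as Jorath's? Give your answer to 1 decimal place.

approximately 23.6 times

Meravel pulls ahead at 5.7 pp per year, so the ratio doubles every 70/5.7 ≈ 12.28 years.
In 56 years that's 4.56 doublings: 2^4.56 ≈ 23.6.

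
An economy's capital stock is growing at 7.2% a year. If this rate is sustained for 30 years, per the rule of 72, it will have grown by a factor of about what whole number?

At 7.2% one doubling takes ≈ 10.00 years; 30 years is 3 of them, so ×8.

approximately 8 times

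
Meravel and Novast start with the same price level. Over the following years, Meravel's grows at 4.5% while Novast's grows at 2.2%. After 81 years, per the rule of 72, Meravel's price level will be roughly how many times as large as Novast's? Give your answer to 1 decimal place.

around 6.0 times

Meravel pulls ahead at 2.3 pp per year, so the ratio doubles every 72/2.3 ≈ 31.30 years.
In 81 years that's 2.59 doublings: 2^2.59 ≈ 6.0.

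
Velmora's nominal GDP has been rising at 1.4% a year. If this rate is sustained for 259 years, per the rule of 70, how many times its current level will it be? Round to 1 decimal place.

≈ 36.3 times

Doubling time ≈ 70/1.4 = 50.00 years.
259 years / 50.00 ≈ 5.18 doublings → factor 2^5.18 ≈ 36.3.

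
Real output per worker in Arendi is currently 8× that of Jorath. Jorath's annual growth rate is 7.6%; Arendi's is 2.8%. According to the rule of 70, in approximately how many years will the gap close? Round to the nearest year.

The growth-rate gap is 7.6% − 2.8% = 4.8 percentage points.
So the ratio between them halves every 70/4.8 ≈ 14.58 years.
An 8× gap closes after 3 halvings: 3 × 14.58 ≈ 44 years.

≈ 44 years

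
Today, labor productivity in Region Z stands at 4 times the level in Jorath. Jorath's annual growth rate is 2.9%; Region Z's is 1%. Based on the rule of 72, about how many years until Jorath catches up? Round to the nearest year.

What matters is the difference: 1.9 pp.
Rule of 72 on the gap: the ratio halves every 72/1.9 ≈ 37.89 years.
A 4 times gap closes after 2 halvings: 2 × 37.89 ≈ 76 years.

approximately 76 years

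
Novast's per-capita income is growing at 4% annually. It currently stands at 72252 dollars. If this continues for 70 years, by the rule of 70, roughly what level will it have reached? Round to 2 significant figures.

Doubling time ≈ 70/4 = 17.50 years.
70 years is 70/17.50 ≈ 4.00 doublings, a factor of 2^4.00 ≈ 16.00.
72252 × 16.00 ≈ 1200000 dollars.

roughly 1200000 dollars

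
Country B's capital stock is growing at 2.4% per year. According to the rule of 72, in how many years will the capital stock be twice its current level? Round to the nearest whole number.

Doubling time ≈ 72 / 2.4 = 30.00 years.

≈ 30 years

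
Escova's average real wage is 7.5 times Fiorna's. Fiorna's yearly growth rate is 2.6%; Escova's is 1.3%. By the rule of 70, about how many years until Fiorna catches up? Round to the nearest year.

The growth-rate gap is 2.6% − 1.3% = 1.3 percentage points.
So the ratio between them halves every 70/1.3 ≈ 53.85 years.
A 7.5 times gap takes log₂(7.5) ≈ 2.91 halvings to close: 2.91 × 53.85 ≈ 157 years.

approximately 157 years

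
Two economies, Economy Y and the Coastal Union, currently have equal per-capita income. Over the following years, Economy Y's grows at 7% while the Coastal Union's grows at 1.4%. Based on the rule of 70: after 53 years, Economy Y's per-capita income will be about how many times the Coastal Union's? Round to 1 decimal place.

Only the 5.6-point difference matters.
70/5.6 ≈ 12.50 years per doubling of the ratio; 53 years gives 4.24 doublings, so ≈ 18.9×.

roughly 18.9 times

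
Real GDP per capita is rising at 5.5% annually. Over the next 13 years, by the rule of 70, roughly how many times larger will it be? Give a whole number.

2 times

At 5.5% one doubling takes ≈ 12.73 years; 13 years is 1 of them, so ×2.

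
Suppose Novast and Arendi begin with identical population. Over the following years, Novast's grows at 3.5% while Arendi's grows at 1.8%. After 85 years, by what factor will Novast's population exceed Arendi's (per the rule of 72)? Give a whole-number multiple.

approximately 4 times

Rate gap = 3.5% − 1.8% = 1.7 points.
The ratio doubles every 72/1.7 ≈ 42.35 years.
85/42.35 ≈ 2.01 doublings → ratio ≈ 2^2.01 ≈ 4.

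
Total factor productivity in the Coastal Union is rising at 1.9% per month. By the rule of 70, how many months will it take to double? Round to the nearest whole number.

approximately 37 months

Doubling time ≈ 70 / 1.9 = 36.84 months.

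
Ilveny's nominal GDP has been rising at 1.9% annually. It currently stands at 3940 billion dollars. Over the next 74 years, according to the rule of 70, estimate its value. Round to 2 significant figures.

Doubling time ≈ 70/1.9 = 36.84 years.
74 years is 74/36.84 ≈ 2.01 doublings, a factor of 2^2.01 ≈ 4.03.
3940 × 4.03 ≈ 16000 billion dollars.

16000 billion dollars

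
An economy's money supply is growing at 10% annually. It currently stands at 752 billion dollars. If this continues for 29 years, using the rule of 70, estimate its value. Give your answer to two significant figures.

approximately 13000 billion dollars

Doubling time ≈ 70/10 = 7.00 years.
29 years is 29/7.00 ≈ 4.14 doublings, a factor of 2^4.14 ≈ 17.63.
752 × 17.63 ≈ 13000 billion dollars.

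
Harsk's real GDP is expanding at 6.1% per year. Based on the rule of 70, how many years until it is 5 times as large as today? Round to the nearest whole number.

One doubling takes 70/6.1 = 11.48 years.
Reaching 5× takes log₂(5) ≈ 2.32 doublings.
2.32 × 11.48 ≈ 27 years.

approximately 27 years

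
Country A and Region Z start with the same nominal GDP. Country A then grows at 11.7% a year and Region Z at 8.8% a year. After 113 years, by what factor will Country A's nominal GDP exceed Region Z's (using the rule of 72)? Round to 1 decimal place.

approximately 23.4 times

Rate gap = 11.7% − 8.8% = 2.9 points.
The ratio doubles every 72/2.9 ≈ 24.83 years.
113/24.83 ≈ 4.55 doublings → ratio ≈ 2^4.55 ≈ 23.4.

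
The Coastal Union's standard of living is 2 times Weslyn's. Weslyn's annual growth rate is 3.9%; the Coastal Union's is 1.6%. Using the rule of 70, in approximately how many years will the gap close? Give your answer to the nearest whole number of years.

Weslyn gains on the Coastal Union at 3.9% − 1.6% = 2.3 points a year.
At that relative rate the gap halves every 70/2.3 ≈ 30.43 years.
A 2 times gap closes after 1 halving: 1 × 30.43 ≈ 30 years.

around 30 years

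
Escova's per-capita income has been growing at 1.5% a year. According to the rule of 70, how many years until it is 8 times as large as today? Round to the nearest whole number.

One doubling takes 70/1.5 = 46.67 years.
Getting to 8× needs 3 doublings: 3 × 46.67 ≈ 140 years.

around 140 years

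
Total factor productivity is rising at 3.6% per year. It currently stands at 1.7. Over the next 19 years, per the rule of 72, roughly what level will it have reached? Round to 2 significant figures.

≈ 3.3

Doubling time ≈ 72/3.6 = 20.00 years.
19 years is 19/20.00 ≈ 0.95 doublings, a factor of 2^0.95 ≈ 1.93.
1.7 × 1.93 ≈ 3.3.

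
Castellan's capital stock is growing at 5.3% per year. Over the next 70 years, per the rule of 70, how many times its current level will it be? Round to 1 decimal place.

Doubling time ≈ 70/5.3 = 13.21 years.
70 years / 13.21 ≈ 5.30 doublings → factor 2^5.30 ≈ 39.4.

about 39.4 times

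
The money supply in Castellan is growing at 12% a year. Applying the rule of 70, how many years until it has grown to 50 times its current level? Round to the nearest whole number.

At 12% it doubles every 70/12 ≈ 5.83 years.
50× is log₂ 50 ≈ 5.64 doublings, so ≈ 5.64 × 5.83 = 33 years.

around 33 years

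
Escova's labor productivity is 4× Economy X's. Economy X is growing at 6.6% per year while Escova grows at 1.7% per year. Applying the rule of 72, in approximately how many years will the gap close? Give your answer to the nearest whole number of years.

roughly 29 years

Economy X gains on Escova at 6.6% − 1.7% = 4.9 points a year.
At that relative rate the gap halves every 72/4.9 ≈ 14.69 years.
A 4× gap closes after 2 halvings: 2 × 14.69 ≈ 29 years.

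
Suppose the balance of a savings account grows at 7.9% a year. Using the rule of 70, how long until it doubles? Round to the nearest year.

70/7.9 ≈ 8.86, so it doubles roughly every 9 years.

about 9 years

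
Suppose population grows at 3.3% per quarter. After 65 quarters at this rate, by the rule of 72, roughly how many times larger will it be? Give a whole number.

At 3.3% one doubling takes ≈ 21.82 quarters; 65 quarters is 3 of them, so ×8.

≈ 8 times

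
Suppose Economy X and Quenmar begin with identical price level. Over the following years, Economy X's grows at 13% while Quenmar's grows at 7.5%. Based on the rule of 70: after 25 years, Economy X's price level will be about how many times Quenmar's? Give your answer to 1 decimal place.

Rate gap = 13% − 7.5% = 5.5 points.
The ratio doubles every 70/5.5 ≈ 12.73 years.
25/12.73 ≈ 1.96 doublings → ratio ≈ 2^1.96 ≈ 3.9.

roughly 3.9 times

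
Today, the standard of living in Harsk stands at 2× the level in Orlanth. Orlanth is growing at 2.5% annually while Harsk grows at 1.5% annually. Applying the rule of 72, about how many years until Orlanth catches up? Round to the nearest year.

What matters is the difference: 1 pp.
Rule of 72 on the gap: the ratio halves every 72/1 ≈ 72.00 years.
A 2× gap closes after 1 halving: 1 × 72.00 ≈ 72 years.

≈ 72 years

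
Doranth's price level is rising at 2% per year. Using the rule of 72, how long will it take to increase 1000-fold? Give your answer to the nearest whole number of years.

≈ 359 years

One doubling takes 72/2 = 36.00 years.
1000× is log₂ 1000 ≈ 9.97 doublings, so ≈ 9.97 × 36.00 = 359 years.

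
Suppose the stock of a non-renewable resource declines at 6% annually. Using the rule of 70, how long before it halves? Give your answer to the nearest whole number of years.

roughly 12 years

Falling at 6%, it halves about every 70/6 = 11.67 years.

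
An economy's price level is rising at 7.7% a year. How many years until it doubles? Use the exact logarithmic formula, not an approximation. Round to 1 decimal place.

t = ln(2) / ln(1 + 0.077) = 0.6931 / 0.074179 ≈ 9.34.

9.3 years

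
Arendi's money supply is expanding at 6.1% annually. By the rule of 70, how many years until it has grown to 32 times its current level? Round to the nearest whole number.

roughly 57 years

At 6.1% it doubles every 70/6.1 ≈ 11.48 years.
Getting to 32× needs 5 doublings: 5 × 11.48 ≈ 57 years.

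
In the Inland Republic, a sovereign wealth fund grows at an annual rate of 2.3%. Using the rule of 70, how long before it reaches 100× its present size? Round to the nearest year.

roughly 202 years

One doubling takes 70/2.3 = 30.43 years.
Reaching 100× takes log₂(100) ≈ 6.64 doublings.
6.64 × 30.43 ≈ 202 years.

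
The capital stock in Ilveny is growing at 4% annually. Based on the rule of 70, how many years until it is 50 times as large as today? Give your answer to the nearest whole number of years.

Doubling time ≈ 70/4 = 17.50 years.
Reaching 50× takes log₂(50) ≈ 5.64 doublings.
5.64 × 17.50 ≈ 99 years.

around 99 years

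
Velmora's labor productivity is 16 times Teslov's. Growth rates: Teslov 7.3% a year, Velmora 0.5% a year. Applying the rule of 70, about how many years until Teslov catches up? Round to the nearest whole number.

The growth-rate gap is 7.3% − 0.5% = 6.8 percentage points.
So the ratio between them halves every 70/6.8 ≈ 10.29 years.
A 16 times gap closes after 4 halvings: 4 × 10.29 ≈ 41 years.

roughly 41 years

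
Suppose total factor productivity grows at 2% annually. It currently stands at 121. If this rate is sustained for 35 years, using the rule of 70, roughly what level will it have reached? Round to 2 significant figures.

around 240

It doubles every 70/2 ≈ 35.00 years, so 35 years is 1.00 doublings.
2^1.00 ≈ 2.00; 121 × 2.00 ≈ 240.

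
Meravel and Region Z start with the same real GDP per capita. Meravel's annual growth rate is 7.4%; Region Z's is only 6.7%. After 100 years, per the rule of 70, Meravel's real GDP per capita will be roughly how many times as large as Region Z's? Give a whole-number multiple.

Rate gap = 7.4% − 6.7% = 0.7 points.
The ratio doubles every 70/0.7 ≈ 100.00 years.
100/100.00 ≈ 1.00 doublings → ratio ≈ 2^1.00 ≈ 2.

≈ 2 times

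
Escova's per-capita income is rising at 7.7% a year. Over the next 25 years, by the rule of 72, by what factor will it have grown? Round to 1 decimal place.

Doubles every ≈ 9.35 years (72/7.7).
25 years is 2.67 doublings; 2^2.67 ≈ 6.4×.

approximately 6.4 times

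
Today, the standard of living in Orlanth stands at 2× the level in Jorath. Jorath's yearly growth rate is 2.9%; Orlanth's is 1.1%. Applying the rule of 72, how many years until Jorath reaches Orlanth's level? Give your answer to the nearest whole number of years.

≈ 40 years

What matters is the difference: 1.8 pp.
Rule of 72 on the gap: the ratio halves every 72/1.8 ≈ 40.00 years.
A 2× gap closes after 1 halving: 1 × 40.00 ≈ 40 years.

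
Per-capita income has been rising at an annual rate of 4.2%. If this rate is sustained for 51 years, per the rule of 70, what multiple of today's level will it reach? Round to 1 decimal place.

≈ 8.3 times

Doubles every ≈ 16.67 years (70/4.2).
51 years is 3.06 doublings; 2^3.06 ≈ 8.3×.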